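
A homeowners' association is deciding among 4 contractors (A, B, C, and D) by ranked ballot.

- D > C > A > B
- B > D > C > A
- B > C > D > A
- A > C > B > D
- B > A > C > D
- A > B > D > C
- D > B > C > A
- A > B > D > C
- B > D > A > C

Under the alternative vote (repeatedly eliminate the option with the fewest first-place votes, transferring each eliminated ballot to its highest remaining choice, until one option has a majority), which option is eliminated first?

Round 1: B 4, A 3, D 2, C 0. C has the fewest and is eliminated.
Round 2: B 4, A 3, D 2. D has the fewest and is eliminated.
Round 3: B 5, A 4. B has a majority.

C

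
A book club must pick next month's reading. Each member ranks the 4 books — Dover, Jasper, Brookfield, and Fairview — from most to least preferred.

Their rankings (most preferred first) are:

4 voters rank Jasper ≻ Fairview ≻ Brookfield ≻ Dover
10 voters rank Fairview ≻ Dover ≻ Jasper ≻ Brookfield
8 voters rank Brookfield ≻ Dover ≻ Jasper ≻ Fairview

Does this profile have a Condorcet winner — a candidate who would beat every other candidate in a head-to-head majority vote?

No

Head-to-head results (22 voters total):
Dover vs Jasper: Dover wins 18–4.
Dover vs Brookfield: Brookfield wins 12–10.
Dover vs Fairview: Fairview wins 14–8.
Jasper vs Brookfield: Jasper wins 14–8.
Jasper vs Fairview: Jasper wins 12–10.
Brookfield vs Fairview: Fairview wins 14–8.
No candidate beats all others: Dover beats Jasper beats Brookfield beats Dover, a majority cycle.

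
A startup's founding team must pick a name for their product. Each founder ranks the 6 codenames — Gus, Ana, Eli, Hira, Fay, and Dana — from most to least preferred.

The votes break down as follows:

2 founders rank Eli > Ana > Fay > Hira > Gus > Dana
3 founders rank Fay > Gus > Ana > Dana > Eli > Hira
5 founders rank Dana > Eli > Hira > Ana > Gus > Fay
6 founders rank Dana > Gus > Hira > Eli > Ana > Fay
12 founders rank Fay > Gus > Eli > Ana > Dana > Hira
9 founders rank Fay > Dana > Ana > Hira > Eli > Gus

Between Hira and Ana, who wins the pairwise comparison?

Ana

Ballots ranking Hira above Ana: 5+6 = 11.
Ballots ranking Ana above Hira: 2+3+12+9 = 26.
Ana wins the head-to-head, 26–11.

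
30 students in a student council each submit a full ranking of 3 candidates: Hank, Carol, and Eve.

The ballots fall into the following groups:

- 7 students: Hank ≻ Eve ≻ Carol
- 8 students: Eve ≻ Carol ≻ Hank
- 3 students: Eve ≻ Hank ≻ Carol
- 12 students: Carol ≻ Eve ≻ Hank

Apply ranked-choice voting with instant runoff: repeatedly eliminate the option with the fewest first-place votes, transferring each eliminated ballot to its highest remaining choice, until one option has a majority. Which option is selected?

Round 1: Carol 12, Eve 11, Hank 7. Hank has the fewest and is eliminated.
Round 2: Eve 18, Carol 12. Eve has a majority.

Eve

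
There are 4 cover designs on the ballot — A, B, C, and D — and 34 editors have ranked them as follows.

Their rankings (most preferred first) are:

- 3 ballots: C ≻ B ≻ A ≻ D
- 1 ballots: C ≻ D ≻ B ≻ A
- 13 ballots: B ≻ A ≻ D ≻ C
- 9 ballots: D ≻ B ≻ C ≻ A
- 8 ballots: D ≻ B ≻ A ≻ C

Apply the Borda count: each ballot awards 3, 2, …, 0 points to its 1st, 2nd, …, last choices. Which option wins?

Borda scores:
  A: 3·1 + 0 + 13·2 + 9·0 + 8·1 = 37
  B: 3·2 + 1 + 13·3 + 9·2 + 8·2 = 80
  C: 3·3 + 3 + 13·0 + 9·1 + 8·0 = 21
  D: 3·0 + 2 + 13·1 + 9·3 + 8·3 = 66
B has the highest total.

B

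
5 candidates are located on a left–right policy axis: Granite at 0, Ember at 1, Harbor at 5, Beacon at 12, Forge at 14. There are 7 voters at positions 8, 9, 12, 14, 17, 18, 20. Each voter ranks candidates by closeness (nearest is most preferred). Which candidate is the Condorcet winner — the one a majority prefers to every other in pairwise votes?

With single-peaked preferences on a line, the Condorcet winner is the candidate closest to the median voter.
The median voter (position 14) is closest to Forge at 14.
Check: Forge vs Ember — voters closer to Forge: 7 of 7.

Forge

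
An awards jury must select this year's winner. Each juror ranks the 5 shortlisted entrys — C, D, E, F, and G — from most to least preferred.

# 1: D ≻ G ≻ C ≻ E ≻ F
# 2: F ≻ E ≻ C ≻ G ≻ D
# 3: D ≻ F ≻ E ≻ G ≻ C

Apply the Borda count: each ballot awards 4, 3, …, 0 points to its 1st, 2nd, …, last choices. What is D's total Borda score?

Borda scores:
  C: 2 + 2 + 0 = 4
  D: 4 + 0 + 4 = 8
  E: 1 + 3 + 2 = 6
  F: 0 + 4 + 3 = 7
  G: 3 + 1 + 1 = 5

8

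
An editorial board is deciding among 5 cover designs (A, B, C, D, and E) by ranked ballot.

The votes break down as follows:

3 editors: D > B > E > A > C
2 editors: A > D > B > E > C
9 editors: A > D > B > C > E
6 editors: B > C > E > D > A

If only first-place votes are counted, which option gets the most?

A

First-place vote totals:
  A: 11
  B: 6
  C: 0
  D: 3
  E: 0
A has the most first-place votes.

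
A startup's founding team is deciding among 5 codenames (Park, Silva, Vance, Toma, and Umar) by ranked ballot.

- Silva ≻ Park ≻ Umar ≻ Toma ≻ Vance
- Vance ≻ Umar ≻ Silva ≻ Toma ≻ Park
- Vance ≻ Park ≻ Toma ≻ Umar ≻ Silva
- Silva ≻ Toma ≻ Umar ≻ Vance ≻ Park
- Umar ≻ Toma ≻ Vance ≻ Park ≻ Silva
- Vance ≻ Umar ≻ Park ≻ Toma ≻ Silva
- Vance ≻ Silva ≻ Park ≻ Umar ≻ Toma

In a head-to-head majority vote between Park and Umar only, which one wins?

Umar

Ballots ranking Park above Umar: 3.
Ballots ranking Umar above Park: 4.
Umar wins the head-to-head, 4–3.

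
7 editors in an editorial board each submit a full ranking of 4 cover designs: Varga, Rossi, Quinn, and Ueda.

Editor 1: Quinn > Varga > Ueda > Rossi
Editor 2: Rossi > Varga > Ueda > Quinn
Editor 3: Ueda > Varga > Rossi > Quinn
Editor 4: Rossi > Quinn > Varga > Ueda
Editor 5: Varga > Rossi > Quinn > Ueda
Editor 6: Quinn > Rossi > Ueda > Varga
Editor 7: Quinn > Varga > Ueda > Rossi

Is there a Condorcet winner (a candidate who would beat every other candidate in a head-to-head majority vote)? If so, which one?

There is no Condorcet winner

Head-to-head results (7 voters total):
Varga vs Rossi: Varga wins 4–3.
Varga vs Quinn: Quinn wins 4–3.
Varga vs Ueda: Varga wins 5–2.
Rossi vs Quinn: Rossi wins 4–3.
Rossi vs Ueda: Rossi wins 4–3.
Quinn vs Ueda: Quinn wins 5–2.
No candidate beats all others: Varga beats Rossi beats Quinn beats Varga, a majority cycle.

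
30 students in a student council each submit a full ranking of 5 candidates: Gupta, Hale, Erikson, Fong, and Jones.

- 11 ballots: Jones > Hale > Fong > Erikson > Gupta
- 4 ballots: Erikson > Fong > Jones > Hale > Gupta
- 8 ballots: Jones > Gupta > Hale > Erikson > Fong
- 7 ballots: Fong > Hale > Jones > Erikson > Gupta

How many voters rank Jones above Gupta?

30

Ballots ranking Jones above Gupta: 11+4+8+7 = 30.
Ballots ranking Gupta above Jones: 0.
So 30 of 30 voters prefer Jones to Gupta.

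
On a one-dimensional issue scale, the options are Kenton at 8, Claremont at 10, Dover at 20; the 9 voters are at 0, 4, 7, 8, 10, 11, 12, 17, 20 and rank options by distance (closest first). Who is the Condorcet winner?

With single-peaked preferences on a line, the Condorcet winner is the candidate closest to the median voter.
The median voter (position 10) is closest to Claremont at 10.
Check: Claremont vs Kenton — voters closer to Claremont: 5 of 9.

Claremont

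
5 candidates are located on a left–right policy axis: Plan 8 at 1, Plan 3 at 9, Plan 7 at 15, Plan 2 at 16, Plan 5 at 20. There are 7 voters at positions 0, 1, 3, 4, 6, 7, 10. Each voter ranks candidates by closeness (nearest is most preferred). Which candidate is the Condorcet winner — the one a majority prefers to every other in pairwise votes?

Plan 8

With single-peaked preferences on a line, the Condorcet winner is the candidate closest to the median voter.
The median voter (position 4) is closest to Plan 8 at 1.
Check: Plan 8 vs Plan 7 — voters closer to Plan 8: 6 of 7.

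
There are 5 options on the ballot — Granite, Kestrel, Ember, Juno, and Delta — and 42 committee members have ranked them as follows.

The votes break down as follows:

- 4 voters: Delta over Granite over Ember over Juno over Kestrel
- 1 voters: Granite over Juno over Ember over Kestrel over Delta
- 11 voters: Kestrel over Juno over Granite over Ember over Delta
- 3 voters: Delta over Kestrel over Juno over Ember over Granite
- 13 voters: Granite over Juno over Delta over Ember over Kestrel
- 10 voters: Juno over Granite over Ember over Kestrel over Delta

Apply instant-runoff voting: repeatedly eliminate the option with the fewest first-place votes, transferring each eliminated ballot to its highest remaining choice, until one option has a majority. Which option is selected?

Granite

Round 1: Granite 14, Kestrel 11, Juno 10, Delta 7, Ember 0. Ember has the fewest and is eliminated.
Round 2: Granite 14, Kestrel 11, Juno 10, Delta 7. Delta has the fewest and is eliminated.
Round 3: Granite 18, Kestrel 14, Juno 10. Juno has the fewest and is eliminated.
Round 4: Granite 28, Kestrel 14. Granite has a majority.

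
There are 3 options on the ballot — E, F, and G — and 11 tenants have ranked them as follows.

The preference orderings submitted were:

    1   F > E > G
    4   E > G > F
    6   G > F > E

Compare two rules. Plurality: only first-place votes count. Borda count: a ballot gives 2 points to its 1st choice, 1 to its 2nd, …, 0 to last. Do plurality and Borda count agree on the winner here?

Plurality first-place counts: E 4, F 1, G 6 → G.
Borda totals: E 9, F 8, G 16 → G.
The two rules agree on G.

Yes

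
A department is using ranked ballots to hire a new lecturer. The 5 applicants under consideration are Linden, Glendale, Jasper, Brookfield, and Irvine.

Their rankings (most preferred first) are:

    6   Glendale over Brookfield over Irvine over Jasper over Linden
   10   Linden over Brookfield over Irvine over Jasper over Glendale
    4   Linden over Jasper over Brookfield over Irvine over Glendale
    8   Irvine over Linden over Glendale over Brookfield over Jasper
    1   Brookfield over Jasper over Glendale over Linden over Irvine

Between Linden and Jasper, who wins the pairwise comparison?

Linden

Ballots ranking Linden above Jasper: 10+4+8 = 22.
Ballots ranking Jasper above Linden: 6+1 = 7.
Linden wins the head-to-head, 22–7.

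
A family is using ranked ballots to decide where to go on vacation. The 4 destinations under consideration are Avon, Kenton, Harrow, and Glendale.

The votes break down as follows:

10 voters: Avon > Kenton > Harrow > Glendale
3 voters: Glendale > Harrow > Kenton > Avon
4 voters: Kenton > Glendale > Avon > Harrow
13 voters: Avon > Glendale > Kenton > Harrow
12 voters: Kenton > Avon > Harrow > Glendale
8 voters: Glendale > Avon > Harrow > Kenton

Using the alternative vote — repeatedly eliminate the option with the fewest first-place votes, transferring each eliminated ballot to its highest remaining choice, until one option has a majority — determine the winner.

Avon

Round 1: Avon 23, Kenton 16, Glendale 11, Harrow 0. Harrow has the fewest and is eliminated.
Round 2: Avon 23, Kenton 16, Glendale 11. Glendale has the fewest and is eliminated.
Round 3: Avon 31, Kenton 19. Avon has a majority.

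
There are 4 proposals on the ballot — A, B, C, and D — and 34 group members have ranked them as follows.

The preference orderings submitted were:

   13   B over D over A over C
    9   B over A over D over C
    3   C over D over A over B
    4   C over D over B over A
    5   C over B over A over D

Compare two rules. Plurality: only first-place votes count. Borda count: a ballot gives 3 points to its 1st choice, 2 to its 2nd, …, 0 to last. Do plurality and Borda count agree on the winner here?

Yes

Plurality first-place counts: A 0, B 22, C 12, D 0 → B.
Borda totals: A 39, B 80, C 36, D 49 → B.
The two rules agree on B.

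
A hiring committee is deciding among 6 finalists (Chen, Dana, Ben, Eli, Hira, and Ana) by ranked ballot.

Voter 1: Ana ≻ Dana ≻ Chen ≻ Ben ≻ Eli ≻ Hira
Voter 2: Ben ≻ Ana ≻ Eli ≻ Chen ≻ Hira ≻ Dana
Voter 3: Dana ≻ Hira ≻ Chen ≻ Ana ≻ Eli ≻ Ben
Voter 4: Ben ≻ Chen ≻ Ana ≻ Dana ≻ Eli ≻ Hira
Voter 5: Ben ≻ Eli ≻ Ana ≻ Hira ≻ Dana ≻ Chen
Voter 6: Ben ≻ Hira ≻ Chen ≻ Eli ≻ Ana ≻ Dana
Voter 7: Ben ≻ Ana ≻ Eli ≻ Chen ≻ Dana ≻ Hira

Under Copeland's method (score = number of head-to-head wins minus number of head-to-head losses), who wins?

Ben

Pairwise results:
  Chen vs Dana: Chen wins 4–3.
  Chen vs Ben: Ben wins 5–2.
  Chen vs Eli: Chen wins 4–3.
  Chen vs Hira: Chen wins 4–3.
  Chen vs Ana: Ana wins 4–3.
  Dana vs Ben: Ben wins 5–2.
  Dana vs Eli: Eli wins 4–3.
  Dana vs Hira: Dana wins 4–3.
  Dana vs Ana: Ana wins 6–1.
  Ben vs Eli: Ben wins 6–1.
  Ben vs Hira: Ben wins 6–1.
  Ben vs Ana: Ben wins 5–2.
  Eli vs Hira: Eli wins 5–2.
  Eli vs Ana: Ana wins 5–2.
  Hira vs Ana: Ana wins 5–2.
Copeland scores (wins − losses):
  Chen: 3 − 2 = 1
  Dana: 1 − 4 = -3
  Ben: 5 − 0 = 5
  Eli: 2 − 3 = -1
  Hira: 0 − 5 = -5
  Ana: 4 − 1 = 3
Ben has the best Copeland score.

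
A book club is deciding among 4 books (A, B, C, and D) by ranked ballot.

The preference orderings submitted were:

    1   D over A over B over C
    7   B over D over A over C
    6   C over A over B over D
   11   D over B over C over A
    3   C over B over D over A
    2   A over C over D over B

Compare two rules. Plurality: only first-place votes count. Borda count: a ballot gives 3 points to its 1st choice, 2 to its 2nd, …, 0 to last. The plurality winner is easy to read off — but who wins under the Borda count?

Plurality first-place counts: A 2, B 7, C 9, D 12 → D.
Borda totals: A 27, B 56, C 42, D 55 → B.

B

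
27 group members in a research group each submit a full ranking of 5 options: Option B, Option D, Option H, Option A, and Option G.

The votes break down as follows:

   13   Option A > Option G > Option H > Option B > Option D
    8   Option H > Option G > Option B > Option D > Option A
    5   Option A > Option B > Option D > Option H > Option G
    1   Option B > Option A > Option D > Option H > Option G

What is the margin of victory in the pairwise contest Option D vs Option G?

15

Ballots ranking Option D above Option G: 5+1 = 6.
Ballots ranking Option G above Option D: 13+8 = 21.
Option G wins 21–6, a margin of 15.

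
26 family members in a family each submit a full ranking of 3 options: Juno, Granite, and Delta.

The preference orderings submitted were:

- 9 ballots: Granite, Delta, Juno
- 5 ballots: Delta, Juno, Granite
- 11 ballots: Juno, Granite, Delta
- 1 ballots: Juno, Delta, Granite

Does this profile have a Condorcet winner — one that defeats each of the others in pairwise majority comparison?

No

Head-to-head results (26 voters total):
Juno vs Granite: Juno wins 17–9.
Juno vs Delta: Delta wins 14–12.
Granite vs Delta: Granite wins 20–6.
No candidate beats all others: Juno beats Granite beats Delta beats Juno, a majority cycle.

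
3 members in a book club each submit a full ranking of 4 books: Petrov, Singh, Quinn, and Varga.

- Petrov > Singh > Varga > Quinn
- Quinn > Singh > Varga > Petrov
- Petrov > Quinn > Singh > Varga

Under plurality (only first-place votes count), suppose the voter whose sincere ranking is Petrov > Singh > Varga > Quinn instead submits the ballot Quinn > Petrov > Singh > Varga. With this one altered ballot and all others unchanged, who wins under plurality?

First-place totals with the altered ballot: Petrov 1, Singh 0, Quinn 2, Varga 0.
The switch changes the winner from Petrov to Quinn.

Quinn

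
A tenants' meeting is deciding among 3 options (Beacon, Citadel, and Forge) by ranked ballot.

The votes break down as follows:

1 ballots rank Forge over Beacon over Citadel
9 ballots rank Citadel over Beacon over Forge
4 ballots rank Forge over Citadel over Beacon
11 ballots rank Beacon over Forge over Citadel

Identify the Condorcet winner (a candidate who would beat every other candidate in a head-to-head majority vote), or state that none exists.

There is no Condorcet winner

Head-to-head results (25 voters total):
Beacon vs Citadel: Citadel wins 13–12.
Beacon vs Forge: Beacon wins 20–5.
Citadel vs Forge: Forge wins 16–9.
No candidate beats all others: Beacon beats Forge beats Citadel beats Beacon, a majority cycle.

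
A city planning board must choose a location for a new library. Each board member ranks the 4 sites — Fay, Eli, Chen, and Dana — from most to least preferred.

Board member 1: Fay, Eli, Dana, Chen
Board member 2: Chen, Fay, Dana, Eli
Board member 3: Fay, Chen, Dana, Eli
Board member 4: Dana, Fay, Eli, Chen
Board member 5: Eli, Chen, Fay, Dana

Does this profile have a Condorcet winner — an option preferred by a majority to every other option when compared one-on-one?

Head-to-head results (5 voters total):
Fay vs Eli: Fay wins 4–1.
Fay vs Chen: Fay wins 3–2.
Fay vs Dana: Fay wins 4–1.
Eli vs Chen: Eli wins 3–2.
Eli vs Dana: Dana wins 3–2.
Chen vs Dana: Chen wins 3–2.
Fay beats each rival — Eli (4–1), Chen (3–2), Dana (4–1) — so Fay is the Condorcet winner.

Yes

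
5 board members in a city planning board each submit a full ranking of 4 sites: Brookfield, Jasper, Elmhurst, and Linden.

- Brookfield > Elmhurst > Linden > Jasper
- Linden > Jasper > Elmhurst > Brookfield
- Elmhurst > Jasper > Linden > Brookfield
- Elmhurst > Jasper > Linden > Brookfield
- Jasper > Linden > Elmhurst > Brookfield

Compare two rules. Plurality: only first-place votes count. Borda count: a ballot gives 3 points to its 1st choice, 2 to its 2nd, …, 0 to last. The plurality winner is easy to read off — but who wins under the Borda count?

Elmhurst

Plurality first-place counts: Brookfield 1, Jasper 1, Elmhurst 2, Linden 1 → Elmhurst.
Borda totals: Brookfield 3, Jasper 9, Elmhurst 10, Linden 8 → Elmhurst.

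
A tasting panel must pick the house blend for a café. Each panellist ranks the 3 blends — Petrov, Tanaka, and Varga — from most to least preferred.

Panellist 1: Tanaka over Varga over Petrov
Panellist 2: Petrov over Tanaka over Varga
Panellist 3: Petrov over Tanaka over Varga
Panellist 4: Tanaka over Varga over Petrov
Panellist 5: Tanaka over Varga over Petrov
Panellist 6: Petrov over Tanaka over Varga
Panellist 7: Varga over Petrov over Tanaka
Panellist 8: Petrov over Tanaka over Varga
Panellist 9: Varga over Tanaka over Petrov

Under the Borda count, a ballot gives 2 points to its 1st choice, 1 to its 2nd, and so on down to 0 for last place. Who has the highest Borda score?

Tanaka

Borda scores:
  Petrov: 0 + 2 + 2 + 0 + 0 + 2 + 1 + 2 + 0 = 9
  Tanaka: 2 + 1 + 1 + 2 + 2 + 1 + 0 + 1 + 1 = 11
  Varga: 1 + 0 + 0 + 1 + 1 + 0 + 2 + 0 + 2 = 7
Tanaka has the highest total.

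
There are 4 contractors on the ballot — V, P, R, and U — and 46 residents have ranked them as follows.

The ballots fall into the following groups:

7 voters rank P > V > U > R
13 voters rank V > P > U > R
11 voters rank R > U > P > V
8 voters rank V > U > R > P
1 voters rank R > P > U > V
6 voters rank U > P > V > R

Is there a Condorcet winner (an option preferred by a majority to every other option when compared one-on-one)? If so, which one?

None — there is no Condorcet winner

Head-to-head results (46 voters total):
V vs P: P wins 25–21.
V vs R: V wins 34–12.
V vs U: V wins 28–18.
P vs R: P wins 26–20.
P vs U: U wins 25–21.
R vs U: U wins 34–12.
No candidate beats all others: V beats U beats P beats V, a majority cycle.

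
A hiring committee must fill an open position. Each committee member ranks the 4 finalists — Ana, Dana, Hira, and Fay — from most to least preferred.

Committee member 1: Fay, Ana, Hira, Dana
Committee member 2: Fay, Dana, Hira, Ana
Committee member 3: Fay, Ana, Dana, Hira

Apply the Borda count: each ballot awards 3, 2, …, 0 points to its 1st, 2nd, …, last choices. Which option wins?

Borda scores:
  Ana: 2 + 0 + 2 = 4
  Dana: 0 + 2 + 1 = 3
  Hira: 1 + 1 + 0 = 2
  Fay: 3 + 3 + 3 = 9
Fay has the highest total.

Fay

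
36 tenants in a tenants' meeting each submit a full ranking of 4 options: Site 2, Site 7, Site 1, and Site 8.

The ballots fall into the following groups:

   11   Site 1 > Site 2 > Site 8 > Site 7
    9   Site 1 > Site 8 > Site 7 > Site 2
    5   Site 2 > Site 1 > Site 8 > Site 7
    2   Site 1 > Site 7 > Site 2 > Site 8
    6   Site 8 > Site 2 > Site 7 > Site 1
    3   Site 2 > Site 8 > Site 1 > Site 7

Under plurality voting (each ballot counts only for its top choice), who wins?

Site 1

First-place vote totals:
  Site 2: 8
  Site 7: 0
  Site 1: 22
  Site 8: 6
Site 1 has the most first-place votes.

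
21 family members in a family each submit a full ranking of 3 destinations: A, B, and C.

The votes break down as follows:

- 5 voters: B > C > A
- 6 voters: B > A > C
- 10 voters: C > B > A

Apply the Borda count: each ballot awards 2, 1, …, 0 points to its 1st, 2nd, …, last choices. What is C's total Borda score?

25

Borda scores:
  A: 5·0 + 6·1 + 10·0 = 6
  B: 5·2 + 6·2 + 10·1 = 32
  C: 5·1 + 6·0 + 10·2 = 25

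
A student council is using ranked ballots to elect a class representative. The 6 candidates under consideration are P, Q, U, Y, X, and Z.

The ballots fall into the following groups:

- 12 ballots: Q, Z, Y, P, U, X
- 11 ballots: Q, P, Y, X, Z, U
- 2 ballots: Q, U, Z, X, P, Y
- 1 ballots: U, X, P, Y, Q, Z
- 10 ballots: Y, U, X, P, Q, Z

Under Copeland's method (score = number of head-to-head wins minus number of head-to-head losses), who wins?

Q

Pairwise results:
  P vs Q: Q wins 25–11.
  P vs U: P wins 23–13.
  P vs Y: Y wins 22–14.
  P vs X: P wins 23–13.
  P vs Z: P wins 22–14.
  Q vs U: Q wins 25–11.
  Q vs Y: Q wins 25–11.
  Q vs X: Q wins 25–11.
  Q vs Z: Q wins 36–0.
  U vs Y: Y wins 33–3.
  U vs X: U wins 25–11.
  U vs Z: Z wins 23–13.
  Y vs X: Y wins 33–3.
  Y vs Z: Y wins 22–14.
  X vs Z: X wins 22–14.
Copeland scores (wins − losses):
  P: 3 − 2 = 1
  Q: 5 − 0 = 5
  U: 1 − 4 = -3
  Y: 4 − 1 = 3
  X: 1 − 4 = -3
  Z: 1 − 4 = -3
Q has the best Copeland score.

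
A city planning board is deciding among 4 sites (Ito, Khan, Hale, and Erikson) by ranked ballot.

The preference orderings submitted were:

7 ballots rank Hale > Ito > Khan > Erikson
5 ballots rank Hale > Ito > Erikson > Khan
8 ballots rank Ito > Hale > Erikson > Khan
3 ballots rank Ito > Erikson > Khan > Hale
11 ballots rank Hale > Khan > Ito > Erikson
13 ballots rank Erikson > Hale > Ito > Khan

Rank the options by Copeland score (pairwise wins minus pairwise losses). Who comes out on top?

Pairwise results:
  Ito vs Khan: Ito wins 36–11.
  Ito vs Hale: Hale wins 36–11.
  Ito vs Erikson: Ito wins 34–13.
  Khan vs Hale: Hale wins 44–3.
  Khan vs Erikson: Erikson wins 29–18.
  Hale vs Erikson: Hale wins 31–16.
Copeland scores (wins − losses):
  Ito: 2 − 1 = 1
  Khan: 0 − 3 = -3
  Hale: 3 − 0 = 3
  Erikson: 1 − 2 = -1
Hale has the best Copeland score.

Hale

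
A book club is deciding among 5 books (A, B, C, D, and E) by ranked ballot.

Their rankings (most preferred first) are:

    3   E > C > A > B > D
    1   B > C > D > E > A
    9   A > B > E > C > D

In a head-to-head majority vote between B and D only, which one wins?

B

Ballots ranking B above D: 3+1+9 = 13.
Ballots ranking D above B: 0.
B wins the head-to-head, 13–0.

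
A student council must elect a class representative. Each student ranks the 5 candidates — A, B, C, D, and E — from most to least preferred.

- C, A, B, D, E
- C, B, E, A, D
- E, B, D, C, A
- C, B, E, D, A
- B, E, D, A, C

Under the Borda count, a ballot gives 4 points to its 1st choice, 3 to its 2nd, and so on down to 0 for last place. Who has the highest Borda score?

B

Borda scores:
  A: 3 + 1 + 0 + 0 + 1 = 5
  B: 2 + 3 + 3 + 3 + 4 = 15
  C: 4 + 4 + 1 + 4 + 0 = 13
  D: 1 + 0 + 2 + 1 + 2 = 6
  E: 0 + 2 + 4 + 2 + 3 = 11
B has the highest total.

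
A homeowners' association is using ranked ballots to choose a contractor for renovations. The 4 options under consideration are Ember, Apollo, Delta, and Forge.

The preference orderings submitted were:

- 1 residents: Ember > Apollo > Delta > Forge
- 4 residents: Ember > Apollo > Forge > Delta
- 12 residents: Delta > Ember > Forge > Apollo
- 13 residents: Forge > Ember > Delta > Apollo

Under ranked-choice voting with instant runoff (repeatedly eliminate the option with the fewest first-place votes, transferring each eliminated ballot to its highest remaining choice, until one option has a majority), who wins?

Round 1: Forge 13, Delta 12, Ember 5, Apollo 0. Apollo has the fewest and is eliminated.
Round 2: Forge 13, Delta 12, Ember 5. Ember has the fewest and is eliminated.
Round 3: Forge 17, Delta 13. Forge has a majority.

Forge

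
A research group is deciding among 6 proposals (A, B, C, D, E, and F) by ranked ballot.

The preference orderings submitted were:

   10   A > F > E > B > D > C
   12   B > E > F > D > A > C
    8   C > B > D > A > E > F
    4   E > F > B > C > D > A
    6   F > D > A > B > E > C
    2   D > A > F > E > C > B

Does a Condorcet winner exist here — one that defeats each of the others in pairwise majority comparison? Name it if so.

Head-to-head results (42 voters total):
A vs B: B wins 24–18.
A vs C: A wins 30–12.
A vs D: D wins 32–10.
A vs E: A wins 26–16.
A vs F: F wins 22–20.
B vs C: B wins 32–10.
B vs D: B wins 34–8.
B vs E: B wins 26–16.
B vs F: F wins 22–20.
C vs D: D wins 30–12.
C vs E: E wins 34–8.
C vs F: F wins 34–8.
D vs E: E wins 26–16.
D vs F: F wins 32–10.
E vs F: E wins 24–18.
No candidate beats all others: A beats E beats D beats A, a majority cycle.

There is no Condorcet winner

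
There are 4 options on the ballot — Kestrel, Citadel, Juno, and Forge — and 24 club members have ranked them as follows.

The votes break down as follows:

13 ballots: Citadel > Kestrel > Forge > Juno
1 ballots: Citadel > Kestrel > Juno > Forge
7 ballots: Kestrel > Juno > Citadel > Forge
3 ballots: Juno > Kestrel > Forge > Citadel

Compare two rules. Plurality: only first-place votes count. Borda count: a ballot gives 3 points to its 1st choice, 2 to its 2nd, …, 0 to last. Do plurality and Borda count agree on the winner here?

Plurality first-place counts: Kestrel 7, Citadel 14, Juno 3, Forge 0 → Citadel.
Borda totals: Kestrel 55, Citadel 49, Juno 24, Forge 16 → Kestrel.
The two rules disagree: plurality picks Citadel, Borda picks Kestrel.

No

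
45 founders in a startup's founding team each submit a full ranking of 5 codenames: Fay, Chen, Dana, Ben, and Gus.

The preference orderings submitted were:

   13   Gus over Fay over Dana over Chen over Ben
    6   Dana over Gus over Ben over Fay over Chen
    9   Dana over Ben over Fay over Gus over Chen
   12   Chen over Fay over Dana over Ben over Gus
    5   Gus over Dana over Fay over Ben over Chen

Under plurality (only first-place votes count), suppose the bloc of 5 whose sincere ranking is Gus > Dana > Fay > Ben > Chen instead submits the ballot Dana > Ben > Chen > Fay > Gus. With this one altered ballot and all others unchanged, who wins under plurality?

First-place totals with the altered ballot: Fay 0, Chen 12, Dana 20, Ben 0, Gus 13.
The switch changes the winner from Gus to Dana.

Dana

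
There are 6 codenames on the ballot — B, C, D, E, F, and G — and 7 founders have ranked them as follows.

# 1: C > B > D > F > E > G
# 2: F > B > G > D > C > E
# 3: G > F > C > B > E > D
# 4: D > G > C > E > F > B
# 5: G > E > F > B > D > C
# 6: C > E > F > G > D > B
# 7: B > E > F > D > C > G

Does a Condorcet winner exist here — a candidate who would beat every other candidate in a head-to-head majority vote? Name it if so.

Head-to-head results (7 voters total):
B vs C: C wins 4–3.
B vs D: B wins 5–2.
B vs E: B wins 4–3.
B vs F: F wins 5–2.
B vs G: G wins 4–3.
C vs D: D wins 4–3.
C vs E: C wins 5–2.
C vs F: F wins 4–3.
C vs G: G wins 4–3.
D vs E: E wins 4–3.
D vs F: F wins 5–2.
D vs G: G wins 4–3.
E vs F: E wins 4–3.
E vs G: G wins 4–3.
F vs G: F wins 4–3.
No candidate beats all others: B beats D beats C beats B, a majority cycle.

There is no Condorcet winner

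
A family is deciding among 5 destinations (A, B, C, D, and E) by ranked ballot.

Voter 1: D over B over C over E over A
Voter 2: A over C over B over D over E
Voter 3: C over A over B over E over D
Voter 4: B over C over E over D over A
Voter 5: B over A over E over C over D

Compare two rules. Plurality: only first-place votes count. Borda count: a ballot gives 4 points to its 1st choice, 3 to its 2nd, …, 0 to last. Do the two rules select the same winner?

Yes

Plurality first-place counts: A 1, B 2, C 1, D 1, E 0 → B.
Borda totals: A 10, B 15, C 13, D 6, E 6 → B.
The two rules agree on B.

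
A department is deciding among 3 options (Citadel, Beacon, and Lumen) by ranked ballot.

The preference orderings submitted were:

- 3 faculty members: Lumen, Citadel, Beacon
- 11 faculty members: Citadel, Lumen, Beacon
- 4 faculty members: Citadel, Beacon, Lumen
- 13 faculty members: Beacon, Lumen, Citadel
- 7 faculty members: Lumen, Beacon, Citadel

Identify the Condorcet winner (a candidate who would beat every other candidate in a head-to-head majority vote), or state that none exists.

Lumen

Head-to-head results (38 voters total):
Citadel vs Beacon: Beacon wins 20–18.
Citadel vs Lumen: Lumen wins 23–15.
Beacon vs Lumen: Lumen wins 21–17.
Lumen beats each rival — Citadel (23–15), Beacon (21–17) — so Lumen is the Condorcet winner.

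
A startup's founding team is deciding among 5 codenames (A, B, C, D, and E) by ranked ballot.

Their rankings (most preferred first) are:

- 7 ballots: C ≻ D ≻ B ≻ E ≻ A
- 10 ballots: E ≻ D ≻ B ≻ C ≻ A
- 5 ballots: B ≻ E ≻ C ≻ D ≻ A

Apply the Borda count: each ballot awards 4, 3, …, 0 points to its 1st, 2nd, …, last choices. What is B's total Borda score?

54

Borda scores:
  A: 7·0 + 10·0 + 5·0 = 0
  B: 7·2 + 10·2 + 5·4 = 54
  C: 7·4 + 10·1 + 5·2 = 48
  D: 7·3 + 10·3 + 5·1 = 56
  E: 7·1 + 10·4 + 5·3 = 62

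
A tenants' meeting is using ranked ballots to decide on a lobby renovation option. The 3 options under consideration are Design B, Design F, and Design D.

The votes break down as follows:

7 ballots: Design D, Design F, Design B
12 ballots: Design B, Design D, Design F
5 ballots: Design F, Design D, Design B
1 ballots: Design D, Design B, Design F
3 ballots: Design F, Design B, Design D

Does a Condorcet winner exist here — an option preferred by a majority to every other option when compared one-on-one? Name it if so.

No Condorcet winner

Head-to-head results (28 voters total):
Design B vs Design F: Design F wins 15–13.
Design B vs Design D: Design B wins 15–13.
Design F vs Design D: Design D wins 20–8.
No candidate beats all others: Design B beats Design D beats Design F beats Design B, a majority cycle.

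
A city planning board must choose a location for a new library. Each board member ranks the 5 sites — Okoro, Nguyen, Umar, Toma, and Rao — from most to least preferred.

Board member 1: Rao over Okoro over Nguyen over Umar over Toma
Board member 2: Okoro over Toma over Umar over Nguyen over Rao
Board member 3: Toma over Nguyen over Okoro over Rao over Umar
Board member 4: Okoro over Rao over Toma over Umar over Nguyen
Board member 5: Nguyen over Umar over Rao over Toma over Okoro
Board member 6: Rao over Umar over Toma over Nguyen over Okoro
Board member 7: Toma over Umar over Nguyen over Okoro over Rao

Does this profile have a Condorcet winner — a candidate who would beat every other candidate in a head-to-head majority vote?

No

Head-to-head results (7 voters total):
Okoro vs Nguyen: Nguyen wins 4–3.
Okoro vs Umar: Okoro wins 4–3.
Okoro vs Toma: Toma wins 4–3.
Okoro vs Rao: Okoro wins 4–3.
Nguyen vs Umar: Umar wins 4–3.
Nguyen vs Toma: Toma wins 5–2.
Nguyen vs Rao: Nguyen wins 4–3.
Umar vs Toma: Toma wins 4–3.
Umar vs Rao: Rao wins 4–3.
Toma vs Rao: Rao wins 4–3.
No candidate beats all others: Okoro beats Umar beats Nguyen beats Okoro, a majority cycle.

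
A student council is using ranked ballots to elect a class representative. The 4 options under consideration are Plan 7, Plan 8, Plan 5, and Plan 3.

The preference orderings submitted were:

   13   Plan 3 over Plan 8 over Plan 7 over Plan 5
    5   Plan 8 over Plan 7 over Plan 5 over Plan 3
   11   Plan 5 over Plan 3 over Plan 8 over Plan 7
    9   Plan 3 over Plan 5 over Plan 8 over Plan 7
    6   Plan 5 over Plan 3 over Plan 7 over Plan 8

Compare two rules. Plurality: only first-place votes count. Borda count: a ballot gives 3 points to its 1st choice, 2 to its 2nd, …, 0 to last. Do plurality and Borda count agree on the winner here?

Yes

Plurality first-place counts: Plan 7 0, Plan 8 5, Plan 5 17, Plan 3 22 → Plan 3.
Borda totals: Plan 7 29, Plan 8 61, Plan 5 74, Plan 3 100 → Plan 3.
The two rules agree on Plan 3.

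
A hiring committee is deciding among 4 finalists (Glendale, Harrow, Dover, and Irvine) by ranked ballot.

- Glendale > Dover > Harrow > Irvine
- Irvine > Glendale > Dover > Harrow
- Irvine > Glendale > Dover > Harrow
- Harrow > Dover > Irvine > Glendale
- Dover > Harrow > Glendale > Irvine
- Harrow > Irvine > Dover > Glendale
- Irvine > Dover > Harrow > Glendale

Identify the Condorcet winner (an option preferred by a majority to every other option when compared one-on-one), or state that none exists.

No Condorcet winner

Head-to-head results (7 voters total):
Glendale vs Harrow: Harrow wins 4–3.
Glendale vs Dover: Dover wins 4–3.
Glendale vs Irvine: Irvine wins 5–2.
Harrow vs Dover: Dover wins 5–2.
Harrow vs Irvine: Harrow wins 4–3.
Dover vs Irvine: Irvine wins 4–3.
No candidate beats all others: Harrow beats Irvine beats Dover beats Harrow, a majority cycle.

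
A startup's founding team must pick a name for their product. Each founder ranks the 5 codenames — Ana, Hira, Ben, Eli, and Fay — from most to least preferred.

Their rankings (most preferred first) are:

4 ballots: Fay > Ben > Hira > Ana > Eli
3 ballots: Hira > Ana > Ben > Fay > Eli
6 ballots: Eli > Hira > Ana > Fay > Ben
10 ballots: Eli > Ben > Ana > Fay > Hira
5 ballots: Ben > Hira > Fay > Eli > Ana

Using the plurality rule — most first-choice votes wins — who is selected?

First-place vote totals:
  Ana: 0
  Hira: 3
  Ben: 5
  Eli: 16
  Fay: 4
Eli has the most first-place votes.

Eli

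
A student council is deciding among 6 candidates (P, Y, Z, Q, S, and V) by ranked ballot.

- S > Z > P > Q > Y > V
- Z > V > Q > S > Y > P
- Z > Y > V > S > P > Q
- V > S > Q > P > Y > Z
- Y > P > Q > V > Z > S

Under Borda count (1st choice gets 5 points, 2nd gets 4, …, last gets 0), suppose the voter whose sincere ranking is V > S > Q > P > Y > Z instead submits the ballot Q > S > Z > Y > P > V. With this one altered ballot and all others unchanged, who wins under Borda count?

Z

Borda totals with the altered ballot: P 9, Y 13, Z 18, Q 13, S 13, V 9.
The winner is unchanged: still Z.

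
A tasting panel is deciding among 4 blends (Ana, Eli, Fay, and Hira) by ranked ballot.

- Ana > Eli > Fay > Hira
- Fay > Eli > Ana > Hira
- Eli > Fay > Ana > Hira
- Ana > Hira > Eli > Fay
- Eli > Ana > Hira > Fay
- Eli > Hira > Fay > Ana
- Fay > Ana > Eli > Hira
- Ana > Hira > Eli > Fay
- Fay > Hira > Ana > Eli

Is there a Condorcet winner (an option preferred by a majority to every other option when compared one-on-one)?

Head-to-head results (9 voters total):
Ana vs Eli: Ana wins 5–4.
Ana vs Fay: Fay wins 5–4.
Ana vs Hira: Ana wins 7–2.
Eli vs Fay: Eli wins 6–3.
Eli vs Hira: Eli wins 6–3.
Fay vs Hira: Fay wins 5–4.
No candidate beats all others: Ana beats Eli beats Fay beats Ana, a majority cycle.

No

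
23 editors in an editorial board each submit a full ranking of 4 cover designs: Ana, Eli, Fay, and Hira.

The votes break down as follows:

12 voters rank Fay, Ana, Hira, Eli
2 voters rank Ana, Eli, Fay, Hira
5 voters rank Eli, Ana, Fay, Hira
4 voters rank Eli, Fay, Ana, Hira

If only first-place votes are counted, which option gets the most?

Fay

First-place vote totals:
  Ana: 2
  Eli: 9
  Fay: 12
  Hira: 0
Fay has the most first-place votes.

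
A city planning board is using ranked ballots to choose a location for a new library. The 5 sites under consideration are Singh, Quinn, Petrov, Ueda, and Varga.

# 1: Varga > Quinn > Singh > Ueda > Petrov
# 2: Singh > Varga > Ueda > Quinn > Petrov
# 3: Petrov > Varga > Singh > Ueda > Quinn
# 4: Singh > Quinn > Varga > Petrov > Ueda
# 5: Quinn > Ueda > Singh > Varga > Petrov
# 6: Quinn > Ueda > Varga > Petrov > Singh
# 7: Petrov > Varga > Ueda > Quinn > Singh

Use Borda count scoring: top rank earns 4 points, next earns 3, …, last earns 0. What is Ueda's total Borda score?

Borda scores:
  Singh: 2 + 4 + 2 + 4 + 2 + 0 + 0 = 14
  Quinn: 3 + 1 + 0 + 3 + 4 + 4 + 1 = 16
  Petrov: 0 + 0 + 4 + 1 + 0 + 1 + 4 = 10
  Ueda: 1 + 2 + 1 + 0 + 3 + 3 + 2 = 12
  Varga: 4 + 3 + 3 + 2 + 1 + 2 + 3 = 18

12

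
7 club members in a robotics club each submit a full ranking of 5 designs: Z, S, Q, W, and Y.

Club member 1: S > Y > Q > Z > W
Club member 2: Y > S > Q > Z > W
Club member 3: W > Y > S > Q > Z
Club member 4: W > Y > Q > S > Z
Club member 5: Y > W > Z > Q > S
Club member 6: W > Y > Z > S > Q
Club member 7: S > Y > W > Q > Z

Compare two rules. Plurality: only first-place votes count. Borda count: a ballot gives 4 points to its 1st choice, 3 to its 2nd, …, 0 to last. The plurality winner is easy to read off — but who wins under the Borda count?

Plurality first-place counts: Z 0, S 2, Q 0, W 3, Y 2 → W.
Borda totals: Z 6, S 15, Q 9, W 17, Y 23 → Y.

Y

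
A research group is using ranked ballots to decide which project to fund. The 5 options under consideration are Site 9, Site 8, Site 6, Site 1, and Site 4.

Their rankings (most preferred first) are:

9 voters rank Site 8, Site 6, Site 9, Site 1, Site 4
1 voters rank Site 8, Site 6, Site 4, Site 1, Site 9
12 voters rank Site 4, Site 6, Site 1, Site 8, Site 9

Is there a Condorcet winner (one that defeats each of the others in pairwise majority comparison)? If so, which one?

Head-to-head results (22 voters total):
Site 9 vs Site 8: Site 8 wins 22–0.
Site 9 vs Site 6: Site 6 wins 22–0.
Site 9 vs Site 1: Site 1 wins 13–9.
Site 9 vs Site 4: Site 4 wins 13–9.
Site 8 vs Site 6: Site 6 wins 12–10.
Site 8 vs Site 1: Site 1 wins 12–10.
Site 8 vs Site 4: Site 4 wins 12–10.
Site 6 vs Site 1: Site 6 wins 22–0.
Site 6 vs Site 4: Site 4 wins 12–10.
Site 1 vs Site 4: Site 4 wins 13–9.
Site 4 beats each rival — Site 9 (13–9), Site 8 (12–10), Site 6 (12–10), Site 1 (13–9) — so Site 4 is the Condorcet winner.

Site 4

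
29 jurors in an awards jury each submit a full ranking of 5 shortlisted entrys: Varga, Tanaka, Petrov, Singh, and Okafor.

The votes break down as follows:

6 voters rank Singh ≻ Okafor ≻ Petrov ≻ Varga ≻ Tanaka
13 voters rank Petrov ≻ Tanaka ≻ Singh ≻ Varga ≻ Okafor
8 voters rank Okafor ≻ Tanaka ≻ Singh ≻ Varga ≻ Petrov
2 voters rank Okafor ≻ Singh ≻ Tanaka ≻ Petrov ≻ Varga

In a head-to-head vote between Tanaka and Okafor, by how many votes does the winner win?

3

Ballots ranking Tanaka above Okafor: 13.
Ballots ranking Okafor above Tanaka: 6+8+2 = 16.
Okafor wins 16–13, a margin of 3.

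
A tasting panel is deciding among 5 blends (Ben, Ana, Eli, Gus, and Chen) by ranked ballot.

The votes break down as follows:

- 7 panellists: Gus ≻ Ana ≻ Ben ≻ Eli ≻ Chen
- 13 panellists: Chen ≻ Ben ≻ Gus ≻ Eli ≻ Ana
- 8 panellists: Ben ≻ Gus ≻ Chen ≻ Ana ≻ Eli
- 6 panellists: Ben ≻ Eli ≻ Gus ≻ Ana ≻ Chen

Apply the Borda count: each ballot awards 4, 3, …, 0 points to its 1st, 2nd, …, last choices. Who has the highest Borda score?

Borda scores:
  Ben: 7·2 + 13·3 + 8·4 + 6·4 = 109
  Ana: 7·3 + 13·0 + 8·1 + 6·1 = 35
  Eli: 7·1 + 13·1 + 8·0 + 6·3 = 38
  Gus: 7·4 + 13·2 + 8·3 + 6·2 = 90
  Chen: 7·0 + 13·4 + 8·2 + 6·0 = 68
Ben has the highest total.

Ben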